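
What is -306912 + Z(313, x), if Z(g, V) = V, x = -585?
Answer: -307497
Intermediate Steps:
-306912 + Z(313, x) = -306912 - 585 = -307497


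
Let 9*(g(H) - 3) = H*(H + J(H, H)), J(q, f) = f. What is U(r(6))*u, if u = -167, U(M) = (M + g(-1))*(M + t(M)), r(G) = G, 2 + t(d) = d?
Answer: -138610/9 ≈ -15401.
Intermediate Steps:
t(d) = -2 + d
g(H) = 3 + 2*H**2/9 (g(H) = 3 + (H*(H + H))/9 = 3 + (H*(2*H))/9 = 3 + (2*H**2)/9 = 3 + 2*H**2/9)
U(M) = (-2 + 2*M)*(29/9 + M) (U(M) = (M + (3 + (2/9)*(-1)**2))*(M + (-2 + M)) = (M + (3 + (2/9)*1))*(-2 + 2*M) = (M + (3 + 2/9))*(-2 + 2*M) = (M + 29/9)*(-2 + 2*M) = (29/9 + M)*(-2 + 2*M) = (-2 + 2*M)*(29/9 + M))
U(r(6))*u = (-58/9 + 2*6**2 + (40/9)*6)*(-167) = (-58/9 + 2*36 + 80/3)*(-167) = (-58/9 + 72 + 80/3)*(-167) = (830/9)*(-167) = -138610/9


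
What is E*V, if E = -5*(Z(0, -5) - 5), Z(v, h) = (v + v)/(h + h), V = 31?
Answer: 775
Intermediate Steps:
Z(v, h) = v/h (Z(v, h) = (2*v)/((2*h)) = (2*v)*(1/(2*h)) = v/h)
E = 25 (E = -5*(0/(-5) - 5) = -5*(0*(-1/5) - 5) = -5*(0 - 5) = -5*(-5) = 25)
E*V = 25*31 = 775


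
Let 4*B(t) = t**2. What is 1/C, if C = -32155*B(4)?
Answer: -1/128620 ≈ -7.7748e-6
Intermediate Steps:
B(t) = t**2/4
C = -128620 (C = -32155*4**2/4 = -32155*16/4 = -32155*4 = -128620)
1/C = 1/(-128620) = -1/128620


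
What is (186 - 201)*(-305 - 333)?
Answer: 9570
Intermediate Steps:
(186 - 201)*(-305 - 333) = -15*(-638) = 9570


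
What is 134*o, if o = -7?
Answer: -938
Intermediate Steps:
134*o = 134*(-7) = -938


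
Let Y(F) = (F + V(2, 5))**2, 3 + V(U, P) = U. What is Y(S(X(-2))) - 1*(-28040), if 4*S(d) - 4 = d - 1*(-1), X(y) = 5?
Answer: 112169/4 ≈ 28042.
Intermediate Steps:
V(U, P) = -3 + U
S(d) = 5/4 + d/4 (S(d) = 1 + (d - 1*(-1))/4 = 1 + (d + 1)/4 = 1 + (1 + d)/4 = 1 + (1/4 + d/4) = 5/4 + d/4)
Y(F) = (-1 + F)**2 (Y(F) = (F + (-3 + 2))**2 = (F - 1)**2 = (-1 + F)**2)
Y(S(X(-2))) - 1*(-28040) = (-1 + (5/4 + (1/4)*5))**2 - 1*(-28040) = (-1 + (5/4 + 5/4))**2 + 28040 = (-1 + 5/2)**2 + 28040 = (3/2)**2 + 28040 = 9/4 + 28040 = 112169/4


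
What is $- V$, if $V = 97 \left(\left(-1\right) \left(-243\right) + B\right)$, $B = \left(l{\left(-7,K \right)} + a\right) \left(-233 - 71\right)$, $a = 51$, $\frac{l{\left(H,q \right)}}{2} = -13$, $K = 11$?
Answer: $713629$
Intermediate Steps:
$l{\left(H,q \right)} = -26$ ($l{\left(H,q \right)} = 2 \left(-13\right) = -26$)
$B = -7600$ ($B = \left(-26 + 51\right) \left(-233 - 71\right) = 25 \left(-304\right) = -7600$)
$V = -713629$ ($V = 97 \left(\left(-1\right) \left(-243\right) - 7600\right) = 97 \left(243 - 7600\right) = 97 \left(-7357\right) = -713629$)
$- V = \left(-1\right) \left(-713629\right) = 713629$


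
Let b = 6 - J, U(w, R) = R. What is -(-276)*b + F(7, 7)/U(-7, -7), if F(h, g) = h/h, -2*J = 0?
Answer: 11591/7 ≈ 1655.9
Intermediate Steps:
J = 0 (J = -½*0 = 0)
F(h, g) = 1
b = 6 (b = 6 - 1*0 = 6 + 0 = 6)
-(-276)*b + F(7, 7)/U(-7, -7) = -(-276)*6 + 1/(-7) = -46*(-36) + 1*(-⅐) = 1656 - ⅐ = 11591/7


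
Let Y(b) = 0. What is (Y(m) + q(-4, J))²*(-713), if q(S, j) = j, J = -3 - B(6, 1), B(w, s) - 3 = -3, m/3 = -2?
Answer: -6417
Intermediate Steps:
m = -6 (m = 3*(-2) = -6)
B(w, s) = 0 (B(w, s) = 3 - 3 = 0)
J = -3 (J = -3 - 1*0 = -3 + 0 = -3)
(Y(m) + q(-4, J))²*(-713) = (0 - 3)²*(-713) = (-3)²*(-713) = 9*(-713) = -6417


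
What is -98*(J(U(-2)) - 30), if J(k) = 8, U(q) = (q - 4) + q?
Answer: 2156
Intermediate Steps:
U(q) = -4 + 2*q (U(q) = (-4 + q) + q = -4 + 2*q)
-98*(J(U(-2)) - 30) = -98*(8 - 30) = -98*(-22) = 2156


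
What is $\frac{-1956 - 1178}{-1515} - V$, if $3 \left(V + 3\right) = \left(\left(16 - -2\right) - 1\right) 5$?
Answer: $- \frac{35246}{1515} \approx -23.265$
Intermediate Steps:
$V = \frac{76}{3}$ ($V = -3 + \frac{\left(\left(16 - -2\right) - 1\right) 5}{3} = -3 + \frac{\left(\left(16 + 2\right) - 1\right) 5}{3} = -3 + \frac{\left(18 - 1\right) 5}{3} = -3 + \frac{17 \cdot 5}{3} = -3 + \frac{1}{3} \cdot 85 = -3 + \frac{85}{3} = \frac{76}{3} \approx 25.333$)
$\frac{-1956 - 1178}{-1515} - V = \frac{-1956 - 1178}{-1515} - \frac{76}{3} = \left(-1956 - 1178\right) \left(- \frac{1}{1515}\right) - \frac{76}{3} = \left(-3134\right) \left(- \frac{1}{1515}\right) - \frac{76}{3} = \frac{3134}{1515} - \frac{76}{3} = - \frac{35246}{1515}$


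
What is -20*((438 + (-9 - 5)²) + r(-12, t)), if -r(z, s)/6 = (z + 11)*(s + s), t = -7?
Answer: -11000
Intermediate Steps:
r(z, s) = -12*s*(11 + z) (r(z, s) = -6*(z + 11)*(s + s) = -6*(11 + z)*2*s = -12*s*(11 + z))
-20*((438 + (-9 - 5)²) + r(-12, t)) = -20*((438 + (-9 - 5)²) - 12*(-7)*(11 - 12)) = -20*((438 + (-14)²) - 12*(-7)*(-1)) = -20*((438 + 196) - 84) = -20*(634 - 84) = -20*550 = -11000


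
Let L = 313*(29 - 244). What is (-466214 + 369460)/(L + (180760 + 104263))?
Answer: -6911/15552 ≈ -0.44438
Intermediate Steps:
L = -67295 (L = 313*(-215) = -67295)
(-466214 + 369460)/(L + (180760 + 104263)) = (-466214 + 369460)/(-67295 + (180760 + 104263)) = -96754/(-67295 + 285023) = -96754/217728 = -96754*1/217728 = -6911/15552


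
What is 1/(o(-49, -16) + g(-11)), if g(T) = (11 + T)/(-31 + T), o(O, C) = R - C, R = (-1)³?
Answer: 1/15 ≈ 0.066667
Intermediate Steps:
R = -1
o(O, C) = -1 - C
g(T) = (11 + T)/(-31 + T)
1/(o(-49, -16) + g(-11)) = 1/((-1 - 1*(-16)) + (11 - 11)/(-31 - 11)) = 1/((-1 + 16) + 0/(-42)) = 1/(15 - 1/42*0) = 1/(15 + 0) = 1/15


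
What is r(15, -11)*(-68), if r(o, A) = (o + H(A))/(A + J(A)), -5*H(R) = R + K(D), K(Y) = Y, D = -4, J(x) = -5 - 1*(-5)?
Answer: 1224/11 ≈ 111.27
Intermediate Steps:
J(x) = 0 (J(x) = -5 + 5 = 0)
H(R) = 4/5 - R/5 (H(R) = -(R - 4)/5 = -(-4 + R)/5 = 4/5 - R/5)
r(o, A) = (4/5 + o - A/5)/A (r(o, A) = (o + (4/5 - A/5))/(A + 0) = (4/5 + o - A/5)/A)
r(15, -11)*(-68) = ((1/5)*(4 - 1*(-11) + 5*15)/(-11))*(-68) = ((1/5)*(-1/11)*(4 + 11 + 75))*(-68) = ((1/5)*(-1/11)*90)*(-68) = -18/11*(-68) = 1224/11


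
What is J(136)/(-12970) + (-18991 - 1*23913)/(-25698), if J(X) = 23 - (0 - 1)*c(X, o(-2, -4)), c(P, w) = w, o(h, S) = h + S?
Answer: 278014007/166651530 ≈ 1.6682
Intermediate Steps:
o(h, S) = S + h
J(X) = 17 (J(X) = 23 - (0 - 1)*(-4 - 2) = 23 - (-1)*(-6) = 23 - 1*6 = 23 - 6 = 17)
J(136)/(-12970) + (-18991 - 1*23913)/(-25698) = 17/(-12970) + (-18991 - 1*23913)/(-25698) = 17*(-1/12970) + (-18991 - 23913)*(-1/25698) = -17/12970 - 42904*(-1/25698) = -17/12970 + 21452/12849 = 278014007/166651530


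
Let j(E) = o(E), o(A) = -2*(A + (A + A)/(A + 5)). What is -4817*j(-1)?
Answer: -14451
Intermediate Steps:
o(A) = -2*A - 4*A/(5 + A) (o(A) = -2*(A + (2*A)/(5 + A)) = -2*(A + 2*A/(5 + A)) = -2*A - 4*A/(5 + A))
j(E) = -2*E*(7 + E)/(5 + E)
-4817*j(-1) = -4817*(-2*(-1)*(7 - 1)/(5 - 1)) = -4817*(-2*(-1)*6/4) = -4817*(-2*(-1)*¼*6) = -4817*3 = -1*14451 = -14451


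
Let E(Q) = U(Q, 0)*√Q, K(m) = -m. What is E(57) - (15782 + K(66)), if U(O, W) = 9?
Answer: -15716 + 9*√57 ≈ -15648.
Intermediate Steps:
E(Q) = 9*√Q
E(57) - (15782 + K(66)) = 9*√57 - (15782 - 1*66) = 9*√57 - (15782 - 66) = 9*√57 - 1*15716 = 9*√57 - 15716 = -15716 + 9*√57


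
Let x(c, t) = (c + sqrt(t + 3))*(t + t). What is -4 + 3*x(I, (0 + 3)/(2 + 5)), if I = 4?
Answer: 44/7 + 36*sqrt(42)/49 ≈ 11.047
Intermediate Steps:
x(c, t) = 2*t*(c + sqrt(3 + t)) (x(c, t) = (c + sqrt(3 + t))*(2*t) = 2*t*(c + sqrt(3 + t)))
-4 + 3*x(I, (0 + 3)/(2 + 5)) = -4 + 3*(2*((0 + 3)/(2 + 5))*(4 + sqrt(3 + (0 + 3)/(2 + 5)))) = -4 + 3*(2*(3/7)*(4 + sqrt(3 + 3/7))) = -4 + 3*(2*(3/7)*(4 + sqrt(24/7))) = -4 + 3*(2*(3/7)*(4 + 2*sqrt(42)/7)) = -4 + 3*(24/7 + 12*sqrt(42)/49) = -4 + (72/7 + 36*sqrt(42)/49) = 44/7 + 36*sqrt(42)/49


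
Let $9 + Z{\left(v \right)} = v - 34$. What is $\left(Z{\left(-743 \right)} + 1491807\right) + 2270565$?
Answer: $3761586$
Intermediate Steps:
$Z{\left(v \right)} = -43 + v$ ($Z{\left(v \right)} = -9 + \left(v - 34\right) = -9 + \left(-34 + v\right) = -43 + v$)
$\left(Z{\left(-743 \right)} + 1491807\right) + 2270565 = \left(\left(-43 - 743\right) + 1491807\right) + 2270565 = \left(-786 + 1491807\right) + 2270565 = 1491021 + 2270565 = 3761586$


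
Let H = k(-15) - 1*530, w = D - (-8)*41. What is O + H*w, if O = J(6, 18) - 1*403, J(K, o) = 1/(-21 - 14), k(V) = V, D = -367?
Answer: 729819/35 ≈ 20852.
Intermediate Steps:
w = -39 (w = -367 - (-8)*41 = -367 - 1*(-328) = -367 + 328 = -39)
H = -545 (H = -15 - 1*530 = -15 - 530 = -545)
J(K, o) = -1/35 (J(K, o) = 1/(-35) = -1/35)
O = -14106/35 (O = -1/35 - 1*403 = -1/35 - 403 = -14106/35 ≈ -403.03)
O + H*w = -14106/35 - 545*(-39) = -14106/35 + 21255 = 729819/35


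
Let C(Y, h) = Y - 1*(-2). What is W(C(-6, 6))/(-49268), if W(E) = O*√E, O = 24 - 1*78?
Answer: 27*I/12317 ≈ 0.0021921*I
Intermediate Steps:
O = -54 (O = 24 - 78 = -54)
C(Y, h) = 2 + Y (C(Y, h) = Y + 2 = 2 + Y)
W(E) = -54*√E
W(C(-6, 6))/(-49268) = -54*√(2 - 6)/(-49268) = -108*I*(-1/49268) = 27*I/12317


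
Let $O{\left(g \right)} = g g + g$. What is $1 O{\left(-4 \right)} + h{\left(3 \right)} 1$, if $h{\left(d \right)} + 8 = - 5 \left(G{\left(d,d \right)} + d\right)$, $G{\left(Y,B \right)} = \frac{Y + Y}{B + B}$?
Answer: $-16$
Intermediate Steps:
$O{\left(g \right)} = g + g^{2}$ ($O{\left(g \right)} = g^{2} + g = g + g^{2}$)
$G{\left(Y,B \right)} = \frac{Y}{B}$ ($G{\left(Y,B \right)} = \frac{2 Y}{2 B} = 2 Y \frac{1}{2 B} = \frac{Y}{B}$)
$h{\left(d \right)} = -13 - 5 d$ ($h{\left(d \right)} = -8 - 5 \left(\frac{d}{d} + d\right) = -8 - 5 \left(1 + d\right) = -8 - \left(5 + 5 d\right) = -13 - 5 d$)
$1 O{\left(-4 \right)} + h{\left(3 \right)} 1 = 1 \left(- 4 \left(1 - 4\right)\right) + \left(-13 - 15\right) 1 = 1 \left(\left(-4\right) \left(-3\right)\right) + \left(-13 - 15\right) 1 = 1 \cdot 12 - 28 = 12 - 28 = -16$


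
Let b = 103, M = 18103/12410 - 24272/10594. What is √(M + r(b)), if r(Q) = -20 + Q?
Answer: √355062081471245570/65735770 ≈ 9.0646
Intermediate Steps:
M = -54716169/65735770 (M = 18103*(1/12410) - 24272*1/10594 = 18103/12410 - 12136/5297 = -54716169/65735770 ≈ -0.83237)
√(M + r(b)) = √(-54716169/65735770 + (-20 + 103)) = √(-54716169/65735770 + 83) = √(5401352741/65735770) = √355062081471245570/65735770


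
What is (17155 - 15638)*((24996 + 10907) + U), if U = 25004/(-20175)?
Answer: 1098790437857/20175 ≈ 5.4463e+7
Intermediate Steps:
U = -25004/20175 (U = 25004*(-1/20175) = -25004/20175 ≈ -1.2394)
(17155 - 15638)*((24996 + 10907) + U) = (17155 - 15638)*((24996 + 10907) - 25004/20175) = 1517*(35903 - 25004/20175) = 1517*(724318021/20175) = 1098790437857/20175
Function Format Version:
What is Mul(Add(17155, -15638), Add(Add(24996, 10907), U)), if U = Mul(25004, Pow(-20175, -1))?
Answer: Rational(1098790437857, 20175) ≈ 5.4463e+7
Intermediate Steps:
U = Rational(-25004, 20175) (U = Mul(25004, Rational(-1, 20175)) = Rational(-25004, 20175) ≈ -1.2394)
Mul(Add(17155, -15638), Add(Add(24996, 10907), U)) = Mul(Add(17155, -15638), Add(Add(24996, 10907), Rational(-25004, 20175))) = Mul(1517, Add(35903, Rational(-25004, 20175))) = Mul(1517, Rational(724318021, 20175)) = Rational(1098790437857, 20175)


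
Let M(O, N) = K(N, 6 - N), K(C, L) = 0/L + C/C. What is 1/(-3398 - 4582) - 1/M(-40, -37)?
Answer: -7981/7980 ≈ -1.0001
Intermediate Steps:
K(C, L) = 1 (K(C, L) = 0 + 1 = 1)
M(O, N) = 1
1/(-3398 - 4582) - 1/M(-40, -37) = 1/(-3398 - 4582) - 1/1 = 1/(-7980) - 1*1 = -1/7980 - 1 = -7981/7980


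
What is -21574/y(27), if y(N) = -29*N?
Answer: 21574/783 ≈ 27.553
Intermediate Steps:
-21574/y(27) = -21574/((-29*27)) = -21574/(-783) = -21574*(-1/783) = 21574/783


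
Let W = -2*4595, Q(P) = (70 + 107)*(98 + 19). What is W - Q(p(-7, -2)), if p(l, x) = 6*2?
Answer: -29899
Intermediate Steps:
p(l, x) = 12
Q(P) = 20709 (Q(P) = 177*117 = 20709)
W = -9190
W - Q(p(-7, -2)) = -9190 - 1*20709 = -9190 - 20709 = -29899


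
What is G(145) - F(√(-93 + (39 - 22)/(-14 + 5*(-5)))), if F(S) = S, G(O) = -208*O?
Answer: -30160 - 2*I*√35529/39 ≈ -30160.0 - 9.6662*I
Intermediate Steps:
G(145) - F(√(-93 + (39 - 22)/(-14 + 5*(-5)))) = -208*145 - √(-93 + (39 - 22)/(-14 + 5*(-5))) = -30160 - √(-93 + 17/(-14 - 25)) = -30160 - √(-93 + 17/(-39)) = -30160 - √(-93 + 17*(-1/39)) = -30160 - √(-93 - 17/39) = -30160 - √(-3644/39) = -30160 - 2*I*√35529/39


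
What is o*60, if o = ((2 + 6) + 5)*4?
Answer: 3120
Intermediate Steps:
o = 52 (o = (8 + 5)*4 = 13*4 = 52)
o*60 = 52*60 = 3120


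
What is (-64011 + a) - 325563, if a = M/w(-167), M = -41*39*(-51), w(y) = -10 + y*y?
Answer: -3620283999/9293 ≈ -3.8957e+5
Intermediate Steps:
w(y) = -10 + y²
M = 81549 (M = -1599*(-51) = 81549)
a = 27183/9293 (a = 81549/(-10 + (-167)²) = 81549/(-10 + 27889) = 81549/27879 = 81549*(1/27879) = 27183/9293 ≈ 2.9251)
(-64011 + a) - 325563 = (-64011 + 27183/9293) - 325563 = -594827040/9293 - 325563 = -3620283999/9293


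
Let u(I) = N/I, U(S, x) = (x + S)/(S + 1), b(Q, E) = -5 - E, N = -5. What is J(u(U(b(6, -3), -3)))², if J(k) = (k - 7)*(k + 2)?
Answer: 64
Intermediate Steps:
U(S, x) = (S + x)/(1 + S)
u(I) = -5/I
J(k) = (-7 + k)*(2 + k)
J(u(U(b(6, -3), -3)))² = (-14 + (-5*(1 + (-5 - 1*(-3)))/((-5 - 1*(-3)) - 3))² - (-25)/(((-5 - 1*(-3)) - 3)/(1 + (-5 - 1*(-3)))))² = (-14 + (-5*(1 + (-5 + 3))/((-5 + 3) - 3))² - (-25)/(((-5 + 3) - 3)/(1 + (-5 + 3))))² = (-14 + (-5*(1 - 2)/(-2 - 3))² - (-25)/((-2 - 3)/(1 - 2)))² = (-14 + (-5/(-5/(-1)))² - (-25)/(-5/(-1)))² = (-14 + (-5/((-1*(-5))))² - (-25)/((-1*(-5))))² = (-14 + (-5/5)² - (-25)/5)² = (-14 + (-5*⅕)² - (-25)/5)² = (-14 + (-1)² - 5*(-1))² = (-14 + 1 + 5)² = (-8)² = 64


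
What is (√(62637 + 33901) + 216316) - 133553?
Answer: 82763 + √96538 ≈ 83074.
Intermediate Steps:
(√(62637 + 33901) + 216316) - 133553 = (√96538 + 216316) - 133553 = (216316 + √96538) - 133553 = 82763 + √96538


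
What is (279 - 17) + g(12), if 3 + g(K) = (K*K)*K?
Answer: 1987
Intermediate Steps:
g(K) = -3 + K³ (g(K) = -3 + (K*K)*K = -3 + K²*K = -3 + K³)
(279 - 17) + g(12) = (279 - 17) + (-3 + 12³) = 262 + (-3 + 1728) = 262 + 1725 = 1987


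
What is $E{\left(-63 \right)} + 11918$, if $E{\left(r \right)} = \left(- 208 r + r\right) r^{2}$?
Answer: $51771647$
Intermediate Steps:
$E{\left(r \right)} = - 207 r^{3}$ ($E{\left(r \right)} = - 207 r r^{2} = - 207 r^{3}$)
$E{\left(-63 \right)} + 11918 = - 207 \left(-63\right)^{3} + 11918 = \left(-207\right) \left(-250047\right) + 11918 = 51759729 + 11918 = 51771647$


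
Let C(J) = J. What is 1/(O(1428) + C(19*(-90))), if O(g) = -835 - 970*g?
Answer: -1/1387705 ≈ -7.2061e-7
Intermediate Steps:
1/(O(1428) + C(19*(-90))) = 1/((-835 - 970*1428) + 19*(-90)) = 1/((-835 - 1385160) - 1710) = 1/(-1385995 - 1710) = 1/(-1387705) = -1/1387705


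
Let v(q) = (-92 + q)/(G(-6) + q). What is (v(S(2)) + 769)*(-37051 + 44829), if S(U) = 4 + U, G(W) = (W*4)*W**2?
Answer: 2566304432/429 ≈ 5.9821e+6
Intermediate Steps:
G(W) = 4*W**3 (G(W) = (4*W)*W**2 = 4*W**3)
v(q) = (-92 + q)/(-864 + q) (v(q) = (-92 + q)/(4*(-6)**3 + q) = (-92 + q)/(4*(-216) + q) = (-92 + q)/(-864 + q))
(v(S(2)) + 769)*(-37051 + 44829) = ((-92 + (4 + 2))/(-864 + (4 + 2)) + 769)*(-37051 + 44829) = ((-92 + 6)/(-864 + 6) + 769)*7778 = (-86/(-858) + 769)*7778 = (-1/858*(-86) + 769)*7778 = (43/429 + 769)*7778 = (329944/429)*7778 = 2566304432/429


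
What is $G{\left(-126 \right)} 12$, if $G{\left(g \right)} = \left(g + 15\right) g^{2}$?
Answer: $-21146832$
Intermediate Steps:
$G{\left(g \right)} = g^{2} \left(15 + g\right)$ ($G{\left(g \right)} = \left(15 + g\right) g^{2} = g^{2} \left(15 + g\right)$)
$G{\left(-126 \right)} 12 = \left(-126\right)^{2} \left(15 - 126\right) 12 = 15876 \left(-111\right) 12 = \left(-1762236\right) 12 = -21146832$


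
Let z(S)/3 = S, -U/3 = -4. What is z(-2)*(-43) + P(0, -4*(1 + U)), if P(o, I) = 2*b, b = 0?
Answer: 258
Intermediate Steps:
U = 12 (U = -3*(-4) = 12)
z(S) = 3*S
P(o, I) = 0 (P(o, I) = 2*0 = 0)
z(-2)*(-43) + P(0, -4*(1 + U)) = (3*(-2))*(-43) + 0 = -6*(-43) + 0 = 258 + 0 = 258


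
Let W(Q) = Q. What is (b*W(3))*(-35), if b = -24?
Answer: 2520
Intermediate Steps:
(b*W(3))*(-35) = -24*3*(-35) = -72*(-35) = 2520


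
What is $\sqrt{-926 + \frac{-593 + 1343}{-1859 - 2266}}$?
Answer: $\frac{6 i \sqrt{3113}}{11} \approx 30.433 i$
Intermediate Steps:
$\sqrt{-926 + \frac{-593 + 1343}{-1859 - 2266}} = \sqrt{-926 + \frac{750}{-4125}} = \sqrt{-926 + 750 \left(- \frac{1}{4125}\right)} = \sqrt{-926 - \frac{2}{11}} = \sqrt{- \frac{10188}{11}} = \frac{6 i \sqrt{3113}}{11}$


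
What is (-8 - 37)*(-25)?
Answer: 1125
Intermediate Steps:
(-8 - 37)*(-25) = -45*(-25) = 1125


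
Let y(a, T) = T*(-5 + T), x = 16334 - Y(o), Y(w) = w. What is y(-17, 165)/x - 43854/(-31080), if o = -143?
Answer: 257182393/85350860 ≈ 3.0132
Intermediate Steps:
x = 16477 (x = 16334 - 1*(-143) = 16334 + 143 = 16477)
y(-17, 165)/x - 43854/(-31080) = (165*(-5 + 165))/16477 - 43854/(-31080) = (165*160)*(1/16477) - 43854*(-1/31080) = 26400*(1/16477) + 7309/5180 = 26400/16477 + 7309/5180 = 257182393/85350860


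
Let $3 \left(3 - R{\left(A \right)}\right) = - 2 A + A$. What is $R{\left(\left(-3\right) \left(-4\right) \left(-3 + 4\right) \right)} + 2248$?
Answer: $2255$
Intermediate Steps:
$R{\left(A \right)} = 3 + \frac{A}{3}$ ($R{\left(A \right)} = 3 - \frac{- 2 A + A}{3} = 3 - \frac{\left(-1\right) A}{3} = 3 + \frac{A}{3}$)
$R{\left(\left(-3\right) \left(-4\right) \left(-3 + 4\right) \right)} + 2248 = \left(3 + \frac{\left(-3\right) \left(-4\right) \left(-3 + 4\right)}{3}\right) + 2248 = \left(3 + \frac{12 \cdot 1}{3}\right) + 2248 = \left(3 + \frac{1}{3} \cdot 12\right) + 2248 = \left(3 + 4\right) + 2248 = 7 + 2248 = 2255$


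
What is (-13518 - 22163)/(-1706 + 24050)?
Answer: -35681/22344 ≈ -1.5969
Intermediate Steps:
(-13518 - 22163)/(-1706 + 24050) = -35681/22344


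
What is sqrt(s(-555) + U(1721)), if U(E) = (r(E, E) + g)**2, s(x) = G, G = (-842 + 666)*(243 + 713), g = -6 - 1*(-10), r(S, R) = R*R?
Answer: 3*sqrt(974725070641) ≈ 2.9618e+6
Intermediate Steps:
r(S, R) = R**2
g = 4 (g = -6 + 10 = 4)
G = -168256 (G = -176*956 = -168256)
s(x) = -168256
U(E) = (4 + E**2)**2 (U(E) = (E**2 + 4)**2 = (4 + E**2)**2)
sqrt(s(-555) + U(1721)) = sqrt(-168256 + (4 + 1721**2)**2) = sqrt(-168256 + (4 + 2961841)**2) = sqrt(-168256 + 2961845**2) = sqrt(-168256 + 8772525804025) = sqrt(8772525635769) = 3*sqrt(974725070641)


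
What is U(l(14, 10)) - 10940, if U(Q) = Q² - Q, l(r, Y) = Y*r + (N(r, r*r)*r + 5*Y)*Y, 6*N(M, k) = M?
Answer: 8302840/9 ≈ 9.2254e+5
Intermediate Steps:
N(M, k) = M/6
l(r, Y) = Y*r + Y*(5*Y + r²/6) (l(r, Y) = Y*r + ((r/6)*r + 5*Y)*Y = Y*r + (r²/6 + 5*Y)*Y = Y*r + (5*Y + r²/6)*Y = Y*r + Y*(5*Y + r²/6))
U(l(14, 10)) - 10940 = ((⅙)*10*(14² + 6*14 + 30*10))*(-1 + (⅙)*10*(14² + 6*14 + 30*10)) - 10940 = ((⅙)*10*(196 + 84 + 300))*(-1 + (⅙)*10*(196 + 84 + 300)) - 10940 = ((⅙)*10*580)*(-1 + (⅙)*10*580) - 10940 = 2900*(-1 + 2900/3)/3 - 10940 = (2900/3)*(2897/3) - 10940 = 8401300/9 - 10940 = 8302840/9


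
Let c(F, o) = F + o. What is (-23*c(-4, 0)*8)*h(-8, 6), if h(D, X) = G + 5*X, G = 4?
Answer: 25024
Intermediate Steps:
h(D, X) = 4 + 5*X
(-23*c(-4, 0)*8)*h(-8, 6) = (-23*(-4 + 0)*8)*(4 + 5*6) = (-(-92)*8)*(4 + 30) = -23*(-32)*34 = 736*34 = 25024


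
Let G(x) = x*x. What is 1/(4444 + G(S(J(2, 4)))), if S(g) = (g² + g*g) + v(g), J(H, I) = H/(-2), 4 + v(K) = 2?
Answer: 1/4444 ≈ 0.00022502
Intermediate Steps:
v(K) = -2 (v(K) = -4 + 2 = -2)
J(H, I) = -H/2 (J(H, I) = H*(-½) = -H/2)
S(g) = -2 + 2*g² (S(g) = (g² + g*g) - 2 = (g² + g²) - 2 = 2*g² - 2 = -2 + 2*g²)
G(x) = x²
1/(4444 + G(S(J(2, 4)))) = 1/(4444 + (-2 + 2*(-½*2)²)²) = 1/(4444 + (-2 + 2*(-1)²)²) = 1/(4444 + (-2 + 2*1)²) = 1/(4444 + (-2 + 2)²) = 1/(4444 + 0²) = 1/(4444 + 0) = 1/4444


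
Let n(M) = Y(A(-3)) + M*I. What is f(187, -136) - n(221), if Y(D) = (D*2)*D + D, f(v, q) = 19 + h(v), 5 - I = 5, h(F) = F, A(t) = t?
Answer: 191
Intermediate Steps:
I = 0 (I = 5 - 1*5 = 5 - 5 = 0)
f(v, q) = 19 + v
Y(D) = D + 2*D² (Y(D) = (2*D)*D + D = 2*D² + D = D + 2*D²)
n(M) = 15 (n(M) = -3*(1 + 2*(-3)) + M*0 = -3*(1 - 6) + 0 = -3*(-5) + 0 = 15 + 0 = 15)
f(187, -136) - n(221) = (19 + 187) - 1*15 = 206 - 15 = 191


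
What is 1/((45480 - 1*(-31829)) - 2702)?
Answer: 1/74607 ≈ 1.3404e-5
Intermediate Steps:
1/((45480 - 1*(-31829)) - 2702) = 1/((45480 + 31829) - 2702) = 1/(77309 - 2702) = 1/74607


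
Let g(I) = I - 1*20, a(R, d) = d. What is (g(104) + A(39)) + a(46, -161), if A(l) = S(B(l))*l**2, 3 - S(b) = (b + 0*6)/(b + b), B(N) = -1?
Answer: 7451/2 ≈ 3725.5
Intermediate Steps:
S(b) = 5/2 (S(b) = 3 - (b + 0*6)/(b + b) = 3 - (b + 0)/(2*b) = 3 - b*1/(2*b) = 3 - 1*1/2 = 3 - 1/2 = 5/2)
g(I) = -20 + I (g(I) = I - 20 = -20 + I)
A(l) = 5*l**2/2
(g(104) + A(39)) + a(46, -161) = ((-20 + 104) + (5/2)*39**2) - 161 = (84 + (5/2)*1521) - 161 = (84 + 7605/2) - 161 = 7773/2 - 161 = 7451/2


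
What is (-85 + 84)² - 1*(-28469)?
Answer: 28470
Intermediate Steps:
(-85 + 84)² - 1*(-28469) = (-1)² + 28469 = 1 + 28469 = 28470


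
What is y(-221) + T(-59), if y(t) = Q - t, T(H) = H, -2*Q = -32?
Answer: 178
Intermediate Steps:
Q = 16 (Q = -½*(-32) = 16)
y(t) = 16 - t
y(-221) + T(-59) = (16 - 1*(-221)) - 59 = (16 + 221) - 59 = 237 - 59 = 178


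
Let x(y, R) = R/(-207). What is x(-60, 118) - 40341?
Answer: -8350705/207 ≈ -40342.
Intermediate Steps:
x(y, R) = -R/207 (x(y, R) = R*(-1/207) = -R/207)
x(-60, 118) - 40341 = -1/207*118 - 40341 = -118/207 - 40341 = -8350705/207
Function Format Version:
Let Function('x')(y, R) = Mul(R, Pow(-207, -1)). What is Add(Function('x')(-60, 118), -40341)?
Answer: Rational(-8350705, 207) ≈ -40342.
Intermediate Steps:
Function('x')(y, R) = Mul(Rational(-1, 207), R) (Function('x')(y, R) = Mul(R, Rational(-1, 207)) = Mul(Rational(-1, 207), R))
Add(Function('x')(-60, 118), -40341) = Add(Mul(Rational(-1, 207), 118), -40341) = Add(Rational(-118, 207), -40341) = Rational(-8350705, 207)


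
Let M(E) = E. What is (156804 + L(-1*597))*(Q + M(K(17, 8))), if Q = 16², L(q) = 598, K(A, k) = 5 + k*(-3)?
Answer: 37304274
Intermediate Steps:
K(A, k) = 5 - 3*k
Q = 256
(156804 + L(-1*597))*(Q + M(K(17, 8))) = (156804 + 598)*(256 + (5 - 3*8)) = 157402*(256 + (5 - 24)) = 157402*(256 - 19) = 157402*237 = 37304274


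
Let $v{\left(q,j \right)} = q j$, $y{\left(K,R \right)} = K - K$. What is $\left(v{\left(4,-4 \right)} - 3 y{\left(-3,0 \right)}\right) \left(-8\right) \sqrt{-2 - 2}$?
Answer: $256 i \approx 256.0 i$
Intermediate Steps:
$y{\left(K,R \right)} = 0$
$v{\left(q,j \right)} = j q$
$\left(v{\left(4,-4 \right)} - 3 y{\left(-3,0 \right)}\right) \left(-8\right) \sqrt{-2 - 2} = \left(\left(-4\right) 4 - 0\right) \left(-8\right) \sqrt{-2 - 2} = \left(-16 + 0\right) \left(-8\right) \sqrt{-4} = \left(-16\right) \left(-8\right) 2 i = 128 \cdot 2 i = 256 i$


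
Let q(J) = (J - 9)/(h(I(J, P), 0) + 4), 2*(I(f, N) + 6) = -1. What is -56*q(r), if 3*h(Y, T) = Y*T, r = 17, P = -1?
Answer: -112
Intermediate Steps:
I(f, N) = -13/2 (I(f, N) = -6 + (1/2)*(-1) = -6 - 1/2 = -13/2)
h(Y, T) = T*Y/3 (h(Y, T) = (Y*T)/3 = (T*Y)/3 = T*Y/3)
q(J) = -9/4 + J/4 (q(J) = (J - 9)/((1/3)*0*(-13/2) + 4) = (-9 + J)/(0 + 4) = (-9 + J)/4 = (-9 + J)*(1/4) = -9/4 + J/4)
-56*q(r) = -56*(-9/4 + (1/4)*17) = -56*(-9/4 + 17/4) = -56*2 = -112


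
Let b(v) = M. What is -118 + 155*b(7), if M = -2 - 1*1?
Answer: -583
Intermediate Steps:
M = -3 (M = -2 - 1 = -3)
b(v) = -3
-118 + 155*b(7) = -118 + 155*(-3) = -118 - 465 = -583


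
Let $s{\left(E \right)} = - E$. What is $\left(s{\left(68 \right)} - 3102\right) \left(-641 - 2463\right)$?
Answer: $9839680$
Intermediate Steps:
$\left(s{\left(68 \right)} - 3102\right) \left(-641 - 2463\right) = \left(\left(-1\right) 68 - 3102\right) \left(-641 - 2463\right) = \left(-68 - 3102\right) \left(-3104\right) = \left(-3170\right) \left(-3104\right) = 9839680$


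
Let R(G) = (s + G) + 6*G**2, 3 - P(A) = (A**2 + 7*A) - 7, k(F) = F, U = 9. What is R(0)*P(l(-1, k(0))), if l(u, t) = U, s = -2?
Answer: 268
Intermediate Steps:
l(u, t) = 9
P(A) = 10 - A**2 - 7*A (P(A) = 3 - ((A**2 + 7*A) - 7) = 3 - (-7 + A**2 + 7*A) = 3 + (7 - A**2 - 7*A) = 10 - A**2 - 7*A)
R(G) = -2 + G + 6*G**2 (R(G) = (-2 + G) + 6*G**2 = -2 + G + 6*G**2)
R(0)*P(l(-1, k(0))) = (-2 + 0 + 6*0**2)*(10 - 1*9**2 - 7*9) = (-2 + 0 + 6*0)*(10 - 1*81 - 63) = (-2 + 0 + 0)*(10 - 81 - 63) = -2*(-134) = 268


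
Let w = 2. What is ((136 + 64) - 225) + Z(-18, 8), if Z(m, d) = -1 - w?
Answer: -28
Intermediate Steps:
Z(m, d) = -3 (Z(m, d) = -1 - 1*2 = -1 - 2 = -3)
((136 + 64) - 225) + Z(-18, 8) = ((136 + 64) - 225) - 3 = (200 - 225) - 3 = -25 - 3 = -28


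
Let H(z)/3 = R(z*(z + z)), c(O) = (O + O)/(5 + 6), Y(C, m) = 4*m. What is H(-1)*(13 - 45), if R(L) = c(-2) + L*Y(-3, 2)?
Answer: -16512/11 ≈ -1501.1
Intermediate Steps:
c(O) = 2*O/11 (c(O) = (2*O)/11 = (2*O)*(1/11) = 2*O/11)
R(L) = -4/11 + 8*L (R(L) = (2/11)*(-2) + L*(4*2) = -4/11 + L*8 = -4/11 + 8*L)
H(z) = -12/11 + 48*z² (H(z) = 3*(-4/11 + 8*(z*(z + z))) = 3*(-4/11 + 8*(z*(2*z))) = 3*(-4/11 + 8*(2*z²)) = 3*(-4/11 + 16*z²) = -12/11 + 48*z²)
H(-1)*(13 - 45) = (-12/11 + 48*(-1)²)*(13 - 45) = (-12/11 + 48*1)*(-32) = (-12/11 + 48)*(-32) = (516/11)*(-32) = -16512/11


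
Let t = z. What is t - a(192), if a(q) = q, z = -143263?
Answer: -143455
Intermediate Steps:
t = -143263
t - a(192) = -143263 - 1*192 = -143263 - 192 = -143455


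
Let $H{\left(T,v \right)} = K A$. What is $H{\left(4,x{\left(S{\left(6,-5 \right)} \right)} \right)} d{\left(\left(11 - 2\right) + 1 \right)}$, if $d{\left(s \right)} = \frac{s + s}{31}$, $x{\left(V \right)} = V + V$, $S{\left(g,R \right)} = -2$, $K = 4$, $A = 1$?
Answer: $\frac{80}{31} \approx 2.5806$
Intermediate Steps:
$x{\left(V \right)} = 2 V$
$H{\left(T,v \right)} = 4$ ($H{\left(T,v \right)} = 4 \cdot 1 = 4$)
$d{\left(s \right)} = \frac{2 s}{31}$ ($d{\left(s \right)} = 2 s \frac{1}{31} = \frac{2 s}{31}$)
$H{\left(4,x{\left(S{\left(6,-5 \right)} \right)} \right)} d{\left(\left(11 - 2\right) + 1 \right)} = 4 \frac{2 \left(\left(11 - 2\right) + 1\right)}{31} = 4 \frac{2 \left(9 + 1\right)}{31} = 4 \cdot \frac{2}{31} \cdot 10 = 4 \cdot \frac{20}{31} = \frac{80}{31}$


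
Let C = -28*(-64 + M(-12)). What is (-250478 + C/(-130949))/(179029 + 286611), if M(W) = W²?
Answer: -334692259/622194820 ≈ -0.53792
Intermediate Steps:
C = -2240 (C = -28*(-64 + (-12)²) = -28*(-64 + 144) = -28*80 = -2240)
(-250478 + C/(-130949))/(179029 + 286611) = (-250478 - 2240/(-130949))/(179029 + 286611) = (-250478 - 2240*(-1/130949))/465640 = (-250478 + 320/18707)*(1/465640) = -4685691626/18707*1/465640 = -334692259/622194820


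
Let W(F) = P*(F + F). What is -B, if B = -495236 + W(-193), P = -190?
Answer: 421896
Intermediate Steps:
W(F) = -380*F (W(F) = -190*(F + F) = -380*F)
B = -421896 (B = -495236 - 380*(-193) = -495236 + 73340 = -421896)
-B = -1*(-421896) = 421896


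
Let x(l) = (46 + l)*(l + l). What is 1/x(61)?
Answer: 1/13054 ≈ 7.6605e-5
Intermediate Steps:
x(l) = 2*l*(46 + l) (x(l) = (46 + l)*(2*l) = 2*l*(46 + l))
1/x(61) = 1/(2*61*(46 + 61)) = 1/(2*61*107) = 1/13054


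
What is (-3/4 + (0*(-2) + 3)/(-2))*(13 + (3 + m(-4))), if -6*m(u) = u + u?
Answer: -39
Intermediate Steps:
m(u) = -u/3 (m(u) = -(u + u)/6 = -u/3)
(-3/4 + (0*(-2) + 3)/(-2))*(13 + (3 + m(-4))) = (-3/4 + (0*(-2) + 3)/(-2))*(13 + (3 - ⅓*(-4))) = (-3*¼ + (0 + 3)*(-½))*(13 + (3 + 4/3)) = (-¾ + 3*(-½))*(13 + 13/3) = (-¾ - 3/2)*(52/3) = -9/4*52/3 = -39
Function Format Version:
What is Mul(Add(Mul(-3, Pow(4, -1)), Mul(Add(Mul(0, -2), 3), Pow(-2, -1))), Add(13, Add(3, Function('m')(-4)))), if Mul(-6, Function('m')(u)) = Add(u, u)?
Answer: -39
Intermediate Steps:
Function('m')(u) = Mul(Rational(-1, 3), u) (Function('m')(u) = Mul(Rational(-1, 6), Add(u, u)) = Mul(Rational(-1, 6), Mul(2, u)) = Mul(Rational(-1, 3), u))
Mul(Add(Mul(-3, Pow(4, -1)), Mul(Add(Mul(0, -2), 3), Pow(-2, -1))), Add(13, Add(3, Function('m')(-4)))) = Mul(Add(Mul(-3, Pow(4, -1)), Mul(Add(Mul(0, -2), 3), Pow(-2, -1))), Add(13, Add(3, Mul(Rational(-1, 3), -4)))) = Mul(Add(Mul(-3, Rational(1, 4)), Mul(Add(0, 3), Rational(-1, 2))), Add(13, Add(3, Rational(4, 3)))) = Mul(Add(Rational(-3, 4), Mul(3, Rational(-1, 2))), Add(13, Rational(13, 3))) = Mul(Add(Rational(-3, 4), Rational(-3, 2)), Rational(52, 3)) = Mul(Rational(-9, 4), Rational(52, 3)) = -39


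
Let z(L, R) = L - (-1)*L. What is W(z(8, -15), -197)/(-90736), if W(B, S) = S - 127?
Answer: 81/22684 ≈ 0.0035708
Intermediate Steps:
z(L, R) = 2*L (z(L, R) = L + L = 2*L)
W(B, S) = -127 + S
W(z(8, -15), -197)/(-90736) = (-127 - 197)/(-90736) = -324*(-1/90736) = 81/22684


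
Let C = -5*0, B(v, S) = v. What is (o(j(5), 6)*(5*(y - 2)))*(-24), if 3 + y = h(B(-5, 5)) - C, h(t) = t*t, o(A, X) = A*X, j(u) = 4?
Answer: -57600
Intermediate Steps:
h(t) = t²
C = 0
y = 22 (y = -3 + ((-5)² - 1*0) = -3 + (25 + 0) = -3 + 25 = 22)
(o(j(5), 6)*(5*(y - 2)))*(-24) = ((4*6)*(5*(22 - 2)))*(-24) = (24*(5*20))*(-24) = (24*100)*(-24) = 2400*(-24) = -57600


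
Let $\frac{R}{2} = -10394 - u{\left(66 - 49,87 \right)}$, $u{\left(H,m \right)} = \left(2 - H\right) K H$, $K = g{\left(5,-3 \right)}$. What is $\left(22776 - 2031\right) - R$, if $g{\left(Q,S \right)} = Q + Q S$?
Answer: $46633$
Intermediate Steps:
$K = -10$ ($K = 5 \left(1 - 3\right) = 5 \left(-2\right) = -10$)
$u{\left(H,m \right)} = H \left(-20 + 10 H\right)$ ($u{\left(H,m \right)} = \left(2 - H\right) \left(-10\right) H = \left(-20 + 10 H\right) H = H \left(-20 + 10 H\right)$)
$R = -25888$ ($R = 2 \left(-10394 - 10 \left(66 - 49\right) \left(-2 + \left(66 - 49\right)\right)\right) = 2 \left(-10394 - 10 \cdot 17 \left(-2 + 17\right)\right) = 2 \left(-10394 - 10 \cdot 17 \cdot 15\right) = 2 \left(-10394 - 2550\right) = 2 \left(-12944\right) = -25888$)
$\left(22776 - 2031\right) - R = \left(22776 - 2031\right) - -25888 = \left(22776 - 2031\right) + 25888 = 20745 + 25888 = 46633$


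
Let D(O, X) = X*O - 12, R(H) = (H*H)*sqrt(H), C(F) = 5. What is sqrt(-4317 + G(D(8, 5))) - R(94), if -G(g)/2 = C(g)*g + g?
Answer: -8836*sqrt(94) + 3*I*sqrt(517) ≈ -85668.0 + 68.213*I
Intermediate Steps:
R(H) = H**(5/2) (R(H) = H**2*sqrt(H) = H**(5/2))
D(O, X) = -12 + O*X (D(O, X) = O*X - 12 = -12 + O*X)
G(g) = -12*g (G(g) = -2*(5*g + g) = -12*g)
sqrt(-4317 + G(D(8, 5))) - R(94) = sqrt(-4317 - 12*(-12 + 8*5)) - 94**(5/2) = sqrt(-4317 - 12*(-12 + 40)) - 8836*sqrt(94) = sqrt(-4317 - 12*28) - 8836*sqrt(94) = sqrt(-4317 - 336) - 8836*sqrt(94) = sqrt(-4653) - 8836*sqrt(94) = 3*I*sqrt(517) - 8836*sqrt(94) = -8836*sqrt(94) + 3*I*sqrt(517)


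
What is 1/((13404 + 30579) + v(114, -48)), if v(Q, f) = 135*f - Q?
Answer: 1/37389 ≈ 2.6746e-5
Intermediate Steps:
v(Q, f) = -Q + 135*f
1/((13404 + 30579) + v(114, -48)) = 1/((13404 + 30579) + (-1*114 + 135*(-48))) = 1/(43983 + (-114 - 6480)) = 1/(43983 - 6594) = 1/37389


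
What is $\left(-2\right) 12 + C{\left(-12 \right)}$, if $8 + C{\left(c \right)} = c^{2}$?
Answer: $112$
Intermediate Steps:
$C{\left(c \right)} = -8 + c^{2}$
$\left(-2\right) 12 + C{\left(-12 \right)} = \left(-2\right) 12 - \left(8 - \left(-12\right)^{2}\right) = -24 + \left(-8 + 144\right) = -24 + 136 = 112$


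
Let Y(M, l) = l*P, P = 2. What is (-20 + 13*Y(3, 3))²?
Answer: 3364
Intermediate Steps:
Y(M, l) = 2*l (Y(M, l) = l*2 = 2*l)
(-20 + 13*Y(3, 3))² = (-20 + 13*(2*3))² = (-20 + 13*6)² = (-20 + 78)² = 58² = 3364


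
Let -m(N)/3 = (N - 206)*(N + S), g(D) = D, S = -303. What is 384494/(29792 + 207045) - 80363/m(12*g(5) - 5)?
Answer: 62228525767/26607215928 ≈ 2.3388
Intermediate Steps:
m(N) = -3*(-303 + N)*(-206 + N) (m(N) = -3*(N - 206)*(N - 303) = -3*(-206 + N)*(-303 + N) = -3*(-303 + N)*(-206 + N))
384494/(29792 + 207045) - 80363/m(12*g(5) - 5) = 384494/(29792 + 207045) - 80363/(-187254 - 3*(12*5 - 5)**2 + 1527*(12*5 - 5)) = 384494/236837 - 80363/(-187254 - 3*(60 - 5)**2 + 1527*(60 - 5)) = 384494*(1/236837) - 80363/(-187254 - 3*55**2 + 1527*55) = 384494/236837 - 80363/(-187254 - 3*3025 + 83985) = 384494/236837 - 80363/(-187254 - 9075 + 83985) = 384494/236837 - 80363/(-112344) = 384494/236837 - 80363*(-1/112344) = 384494/236837 + 80363/112344 = 62228525767/26607215928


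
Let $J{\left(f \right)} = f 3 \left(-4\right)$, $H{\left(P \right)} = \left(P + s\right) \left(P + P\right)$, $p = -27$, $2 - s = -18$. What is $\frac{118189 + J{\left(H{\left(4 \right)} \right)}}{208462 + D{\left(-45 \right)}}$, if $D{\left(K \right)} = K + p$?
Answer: $\frac{3311}{5954} \approx 0.5561$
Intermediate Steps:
$s = 20$ ($s = 2 - -18 = 2 + 18 = 20$)
$H{\left(P \right)} = 2 P \left(20 + P\right)$ ($H{\left(P \right)} = \left(P + 20\right) \left(P + P\right) = \left(20 + P\right) 2 P = 2 P \left(20 + P\right)$)
$D{\left(K \right)} = -27 + K$ ($D{\left(K \right)} = K - 27 = -27 + K$)
$J{\left(f \right)} = - 12 f$ ($J{\left(f \right)} = 3 f \left(-4\right) = - 12 f$)
$\frac{118189 + J{\left(H{\left(4 \right)} \right)}}{208462 + D{\left(-45 \right)}} = \frac{118189 - 12 \cdot 2 \cdot 4 \left(20 + 4\right)}{208462 - 72} = \frac{118189 - 12 \cdot 2 \cdot 4 \cdot 24}{208462 - 72} = \frac{118189 - 2304}{208390} = \left(118189 - 2304\right) \frac{1}{208390} = 115885 \cdot \frac{1}{208390} = \frac{3311}{5954}$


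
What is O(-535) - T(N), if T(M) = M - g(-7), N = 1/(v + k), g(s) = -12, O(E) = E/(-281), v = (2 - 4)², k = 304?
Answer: -874077/86548 ≈ -10.099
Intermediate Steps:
v = 4 (v = (-2)² = 4)
O(E) = -E/281 (O(E) = E*(-1/281) = -E/281)
N = 1/308 (N = 1/(4 + 304) = 1/308 ≈ 0.0032468)
T(M) = 12 + M (T(M) = M - 1*(-12) = M + 12 = 12 + M)
O(-535) - T(N) = -1/281*(-535) - (12 + 1/308) = 535/281 - 1*3697/308 = 535/281 - 3697/308 = -874077/86548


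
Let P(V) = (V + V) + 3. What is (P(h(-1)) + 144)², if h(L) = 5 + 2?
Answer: 25921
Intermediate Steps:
h(L) = 7
P(V) = 3 + 2*V (P(V) = 2*V + 3 = 3 + 2*V)
(P(h(-1)) + 144)² = ((3 + 2*7) + 144)² = ((3 + 14) + 144)² = (17 + 144)² = 161² = 25921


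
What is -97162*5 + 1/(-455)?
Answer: -221043551/455 ≈ -4.8581e+5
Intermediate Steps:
-97162*5 + 1/(-455) = -962*505 - 1/455 = -485810 - 1/455 = -221043551/455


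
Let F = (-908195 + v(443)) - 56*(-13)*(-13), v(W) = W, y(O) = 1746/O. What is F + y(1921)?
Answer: -1761970190/1921 ≈ -9.1722e+5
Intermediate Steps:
F = -917216 (F = (-908195 + 443) - 56*(-13)*(-13) = -907752 + 728*(-13) = -907752 - 9464 = -917216)
F + y(1921) = -917216 + 1746/1921 = -1761970190/1921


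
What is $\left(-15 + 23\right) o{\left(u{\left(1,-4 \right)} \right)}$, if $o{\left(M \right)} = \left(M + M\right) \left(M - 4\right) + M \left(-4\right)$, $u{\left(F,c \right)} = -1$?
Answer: $112$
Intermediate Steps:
$o{\left(M \right)} = - 4 M + 2 M \left(-4 + M\right)$ ($o{\left(M \right)} = 2 M \left(-4 + M\right) - 4 M = - 4 M + 2 M \left(-4 + M\right)$)
$\left(-15 + 23\right) o{\left(u{\left(1,-4 \right)} \right)} = \left(-15 + 23\right) 2 \left(-1\right) \left(-6 - 1\right) = 8 \cdot 2 \left(-1\right) \left(-7\right) = 8 \cdot 14 = 112$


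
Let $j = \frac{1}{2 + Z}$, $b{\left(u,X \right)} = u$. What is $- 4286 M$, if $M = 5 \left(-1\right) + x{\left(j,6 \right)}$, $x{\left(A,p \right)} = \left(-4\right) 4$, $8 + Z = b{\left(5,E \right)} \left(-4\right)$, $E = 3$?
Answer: $90006$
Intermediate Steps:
$Z = -28$ ($Z = -8 + 5 \left(-4\right) = -8 - 20 = -28$)
$j = - \frac{1}{26}$ ($j = \frac{1}{2 - 28} = \frac{1}{-26} = - \frac{1}{26} \approx -0.038462$)
$x{\left(A,p \right)} = -16$
$M = -21$ ($M = 5 \left(-1\right) - 16 = -5 - 16 = -21$)
$- 4286 M = \left(-4286\right) \left(-21\right) = 90006$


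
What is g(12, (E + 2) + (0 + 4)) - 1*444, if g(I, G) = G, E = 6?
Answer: -432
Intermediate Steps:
g(12, (E + 2) + (0 + 4)) - 1*444 = ((6 + 2) + (0 + 4)) - 1*444 = (8 + 4) - 444 = 12 - 444 = -432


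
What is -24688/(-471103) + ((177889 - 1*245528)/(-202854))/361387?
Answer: 139221498634957/2656614992215638 ≈ 0.052406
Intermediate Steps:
-24688/(-471103) + ((177889 - 1*245528)/(-202854))/361387 = -24688*(-1/471103) + ((177889 - 245528)*(-1/202854))*(1/361387) = 24688/471103 - 67639*(-1/202854)*(1/361387) = 24688/471103 + (67639/202854)*(1/361387) = 24688/471103 + 5203/5639138346 = 139221498634957/2656614992215638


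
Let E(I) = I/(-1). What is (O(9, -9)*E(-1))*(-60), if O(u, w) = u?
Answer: -540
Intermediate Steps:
E(I) = -I (E(I) = I*(-1) = -I)
(O(9, -9)*E(-1))*(-60) = (9*(-1*(-1)))*(-60) = (9*1)*(-60) = 9*(-60) = -540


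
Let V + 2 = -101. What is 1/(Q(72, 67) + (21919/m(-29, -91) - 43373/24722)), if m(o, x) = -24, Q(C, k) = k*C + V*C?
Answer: -296664/1040414323 ≈ -0.00028514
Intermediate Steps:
V = -103 (V = -2 - 101 = -103)
Q(C, k) = -103*C + C*k (Q(C, k) = k*C - 103*C = C*k - 103*C = -103*C + C*k)
1/(Q(72, 67) + (21919/m(-29, -91) - 43373/24722)) = 1/(72*(-103 + 67) + (21919/(-24) - 43373/24722)) = 1/(72*(-36) + (21919*(-1/24) - 43373*1/24722)) = 1/(-2592 + (-21919/24 - 43373/24722)) = 1/(-2592 - 271461235/296664) = 1/(-1040414323/296664) = -296664/1040414323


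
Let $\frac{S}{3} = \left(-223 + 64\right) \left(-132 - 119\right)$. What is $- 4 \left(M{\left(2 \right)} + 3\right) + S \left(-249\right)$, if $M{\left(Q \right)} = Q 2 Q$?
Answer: $-29812067$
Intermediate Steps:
$M{\left(Q \right)} = 2 Q^{2}$ ($M{\left(Q \right)} = 2 Q Q = 2 Q^{2}$)
$S = 119727$ ($S = 3 \left(-223 + 64\right) \left(-132 - 119\right) = 3 \left(\left(-159\right) \left(-251\right)\right) = 3 \cdot 39909 = 119727$)
$- 4 \left(M{\left(2 \right)} + 3\right) + S \left(-249\right) = - 4 \left(2 \cdot 2^{2} + 3\right) + 119727 \left(-249\right) = - 4 \left(2 \cdot 4 + 3\right) - 29812023 = - 4 \left(8 + 3\right) - 29812023 = \left(-4\right) 11 - 29812023 = -44 - 29812023 = -29812067$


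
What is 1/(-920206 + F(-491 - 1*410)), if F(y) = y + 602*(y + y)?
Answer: -1/2005911 ≈ -4.9853e-7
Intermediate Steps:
F(y) = 1205*y (F(y) = y + 602*(2*y) = y + 1204*y = 1205*y)
1/(-920206 + F(-491 - 1*410)) = 1/(-920206 + 1205*(-491 - 1*410)) = 1/(-920206 + 1205*(-491 - 410)) = 1/(-920206 + 1205*(-901)) = 1/(-920206 - 1085705) = 1/(-2005911) = -1/2005911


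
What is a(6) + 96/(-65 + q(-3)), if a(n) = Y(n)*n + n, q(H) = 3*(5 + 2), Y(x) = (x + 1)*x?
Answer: 2814/11 ≈ 255.82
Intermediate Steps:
Y(x) = x*(1 + x) (Y(x) = (1 + x)*x = x*(1 + x))
q(H) = 21 (q(H) = 3*7 = 21)
a(n) = n + n²*(1 + n) (a(n) = (n*(1 + n))*n + n = n²*(1 + n) + n = n + n²*(1 + n))
a(6) + 96/(-65 + q(-3)) = 6*(1 + 6*(1 + 6)) + 96/(-65 + 21) = 6*(1 + 6*7) + 96/(-44) = 6*(1 + 42) - 1/44*96 = 6*43 - 24/11 = 258 - 24/11 = 2814/11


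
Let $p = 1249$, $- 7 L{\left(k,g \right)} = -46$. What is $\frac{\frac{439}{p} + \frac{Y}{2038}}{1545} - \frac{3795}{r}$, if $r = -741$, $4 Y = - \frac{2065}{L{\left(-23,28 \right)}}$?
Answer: $\frac{305140160952357}{59578370842640} \approx 5.1217$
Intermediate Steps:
$L{\left(k,g \right)} = \frac{46}{7}$ ($L{\left(k,g \right)} = \left(- \frac{1}{7}\right) \left(-46\right) = \frac{46}{7}$)
$Y = - \frac{14455}{184}$ ($Y = \frac{\left(-2065\right) \frac{1}{\frac{46}{7}}}{4} = \frac{\left(-2065\right) \frac{7}{46}}{4} = \frac{1}{4} \left(- \frac{14455}{46}\right) = - \frac{14455}{184} \approx -78.56$)
$\frac{\frac{439}{p} + \frac{Y}{2038}}{1545} - \frac{3795}{r} = \frac{\frac{439}{1249} - \frac{14455}{184 \cdot 2038}}{1545} - \frac{3795}{-741} = \left(439 \cdot \frac{1}{1249} - \frac{14455}{374992}\right) \frac{1}{1545} - - \frac{1265}{247} = \left(\frac{439}{1249} - \frac{14455}{374992}\right) \frac{1}{1545} + \frac{1265}{247} = \frac{146567193}{468365008} \cdot \frac{1}{1545} + \frac{1265}{247} = \frac{48855731}{241207979120} + \frac{1265}{247} = \frac{305140160952357}{59578370842640}$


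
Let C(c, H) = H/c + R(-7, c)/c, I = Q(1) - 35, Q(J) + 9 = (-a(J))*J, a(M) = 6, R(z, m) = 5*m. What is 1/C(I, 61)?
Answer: 50/189 ≈ 0.26455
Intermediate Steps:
Q(J) = -9 - 6*J (Q(J) = -9 + (-1*6)*J = -9 - 6*J)
I = -50 (I = (-9 - 6*1) - 35 = (-9 - 6) - 35 = -15 - 35 = -50)
C(c, H) = 5 + H/c (C(c, H) = H/c + (5*c)/c = H/c + 5 = 5 + H/c)
1/C(I, 61) = 1/(5 + 61/(-50)) = 1/(5 + 61*(-1/50)) = 1/(5 - 61/50) = 1/(189/50) = 50/189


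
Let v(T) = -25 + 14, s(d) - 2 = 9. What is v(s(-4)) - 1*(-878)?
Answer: 867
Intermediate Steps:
s(d) = 11 (s(d) = 2 + 9 = 11)
v(T) = -11
v(s(-4)) - 1*(-878) = -11 - 1*(-878) = -11 + 878 = 867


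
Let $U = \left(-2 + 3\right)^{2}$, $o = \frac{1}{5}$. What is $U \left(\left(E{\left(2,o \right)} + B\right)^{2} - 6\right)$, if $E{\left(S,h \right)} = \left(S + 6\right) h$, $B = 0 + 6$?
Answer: $\frac{1294}{25} \approx 51.76$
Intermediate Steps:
$B = 6$
$o = \frac{1}{5} \approx 0.2$
$E{\left(S,h \right)} = h \left(6 + S\right)$ ($E{\left(S,h \right)} = \left(6 + S\right) h = h \left(6 + S\right)$)
$U = 1$ ($U = 1^{2} = 1$)
$U \left(\left(E{\left(2,o \right)} + B\right)^{2} - 6\right) = 1 \left(\left(\frac{6 + 2}{5} + 6\right)^{2} - 6\right) = 1 \left(\left(\frac{1}{5} \cdot 8 + 6\right)^{2} - 6\right) = 1 \left(\left(\frac{8}{5} + 6\right)^{2} - 6\right) = 1 \left(\left(\frac{38}{5}\right)^{2} - 6\right) = 1 \left(\frac{1444}{25} - 6\right) = 1 \cdot \frac{1294}{25} = \frac{1294}{25}$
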